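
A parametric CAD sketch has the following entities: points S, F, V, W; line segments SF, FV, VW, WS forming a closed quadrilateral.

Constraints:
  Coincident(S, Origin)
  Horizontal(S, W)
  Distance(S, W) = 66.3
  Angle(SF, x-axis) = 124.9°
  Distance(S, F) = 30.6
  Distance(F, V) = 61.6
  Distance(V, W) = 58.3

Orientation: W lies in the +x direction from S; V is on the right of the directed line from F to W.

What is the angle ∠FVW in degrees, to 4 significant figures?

93.67°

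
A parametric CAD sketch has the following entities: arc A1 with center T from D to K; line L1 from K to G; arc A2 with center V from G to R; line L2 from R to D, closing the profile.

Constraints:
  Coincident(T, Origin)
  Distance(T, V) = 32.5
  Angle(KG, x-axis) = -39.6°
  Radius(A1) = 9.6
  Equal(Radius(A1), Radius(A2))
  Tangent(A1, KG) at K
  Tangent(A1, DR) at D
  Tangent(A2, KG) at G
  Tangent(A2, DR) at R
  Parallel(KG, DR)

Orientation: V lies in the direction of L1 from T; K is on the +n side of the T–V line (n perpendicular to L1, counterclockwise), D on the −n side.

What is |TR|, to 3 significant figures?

33.9

Tangency of A1 to both parallel lines with radius 9.6 puts K and D at T ± 9.6·n: K = (6.12, 7.40), D = (-6.12, -7.40). Equal radii place G and R the same way about V: G = V + 9.6·n = (31.2, -13.3), R = V − 9.6·n = (18.9, -28.1). Then |TR| = |R − T| = 33.9.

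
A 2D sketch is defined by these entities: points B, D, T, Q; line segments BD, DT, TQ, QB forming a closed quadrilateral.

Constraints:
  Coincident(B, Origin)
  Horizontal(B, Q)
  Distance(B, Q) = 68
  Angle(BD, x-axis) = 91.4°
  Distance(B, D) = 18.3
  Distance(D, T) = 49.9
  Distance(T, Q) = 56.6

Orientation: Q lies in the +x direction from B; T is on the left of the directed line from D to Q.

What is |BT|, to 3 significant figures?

62.5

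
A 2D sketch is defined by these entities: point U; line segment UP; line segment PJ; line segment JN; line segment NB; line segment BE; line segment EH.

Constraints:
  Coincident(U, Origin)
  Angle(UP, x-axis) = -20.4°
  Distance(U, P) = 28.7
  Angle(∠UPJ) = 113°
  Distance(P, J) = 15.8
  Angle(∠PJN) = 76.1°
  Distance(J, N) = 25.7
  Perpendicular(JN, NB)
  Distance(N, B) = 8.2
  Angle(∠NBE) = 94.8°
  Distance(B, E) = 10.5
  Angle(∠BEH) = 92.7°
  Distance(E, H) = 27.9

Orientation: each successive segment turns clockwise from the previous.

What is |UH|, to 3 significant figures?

43.6

∠NBE = 94.8° gives BE at -6.50° from the x-axis; with |BE| = 10.5, E = (14.5, -13.9). ∠BEH = 92.7° gives EH at -93.8° from the x-axis; with |EH| = 27.9, H = (12.6, -41.7). Then |UH| = |H − U| = 43.6.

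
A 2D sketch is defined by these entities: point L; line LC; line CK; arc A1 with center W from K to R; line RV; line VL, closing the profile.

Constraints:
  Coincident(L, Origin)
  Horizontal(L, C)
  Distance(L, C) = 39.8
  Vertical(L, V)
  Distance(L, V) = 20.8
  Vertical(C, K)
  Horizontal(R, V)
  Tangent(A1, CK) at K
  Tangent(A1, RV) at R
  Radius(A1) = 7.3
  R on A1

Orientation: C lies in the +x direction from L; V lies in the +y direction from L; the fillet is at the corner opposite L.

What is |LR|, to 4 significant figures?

38.59

The virtual corner opposite L is at (39.80, 20.80). The tangent condition forces WK to be normal to CK and tangency of A1 to RV means the radius WR is perpendicular to RV, with radius 7.3, so the center W sits 7.3 in from both sides at W = (32.50, 13.50). That places the tangent points at K = (39.80, 13.50) on CK and R = (32.50, 20.80) on RV. Then |LR| = |R − L| = 38.59.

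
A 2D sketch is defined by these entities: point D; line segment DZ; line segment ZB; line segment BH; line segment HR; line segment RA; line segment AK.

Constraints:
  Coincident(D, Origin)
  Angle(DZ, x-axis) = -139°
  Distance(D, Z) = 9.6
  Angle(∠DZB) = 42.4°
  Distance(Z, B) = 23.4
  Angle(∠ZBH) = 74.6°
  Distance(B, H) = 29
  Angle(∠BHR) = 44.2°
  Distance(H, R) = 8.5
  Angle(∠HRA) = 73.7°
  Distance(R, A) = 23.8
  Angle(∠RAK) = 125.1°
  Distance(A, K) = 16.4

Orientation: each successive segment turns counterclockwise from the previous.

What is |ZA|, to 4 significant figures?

38.08

∠BHR = 44.2° gives HR at -120.2° from the x-axis; with |HR| = 8.5, R = (4.856, 13.92). ∠HRA = 73.7° gives RA at -13.90° from the x-axis; with |RA| = 23.8, A = (27.96, 8.205). Then |ZA| = |A − Z| = 38.08.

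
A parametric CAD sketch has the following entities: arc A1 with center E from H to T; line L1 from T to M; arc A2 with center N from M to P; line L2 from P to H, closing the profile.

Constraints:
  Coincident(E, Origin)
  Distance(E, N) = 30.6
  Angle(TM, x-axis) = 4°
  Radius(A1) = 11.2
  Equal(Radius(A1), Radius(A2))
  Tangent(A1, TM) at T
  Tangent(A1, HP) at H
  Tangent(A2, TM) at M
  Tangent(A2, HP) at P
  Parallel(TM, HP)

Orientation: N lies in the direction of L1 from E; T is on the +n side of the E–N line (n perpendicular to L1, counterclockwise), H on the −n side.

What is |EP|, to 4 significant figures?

32.59

The slot axis is L1's direction at 4.0°, so u = (cos 4.0°, sin 4.0°) = (0.9976, 0.06976) and n = (−sin 4.0°, cos 4.0°) = (-0.06976, 0.9976). E is at the origin and N lies 30.6 along u from E, so N = 30.6·u = (30.53, 2.135). Tangency of A1 to both parallel lines with radius 11.2 puts T and H at E ± 11.2·n: T = (-0.7813, 11.17), H = (0.7813, -11.17). Equal radii place M and P the same way about N: M = N + 11.2·n = (29.74, 13.31), P = N − 11.2·n = (31.31, -9.038). Then |EP| = |P − E| = 32.59.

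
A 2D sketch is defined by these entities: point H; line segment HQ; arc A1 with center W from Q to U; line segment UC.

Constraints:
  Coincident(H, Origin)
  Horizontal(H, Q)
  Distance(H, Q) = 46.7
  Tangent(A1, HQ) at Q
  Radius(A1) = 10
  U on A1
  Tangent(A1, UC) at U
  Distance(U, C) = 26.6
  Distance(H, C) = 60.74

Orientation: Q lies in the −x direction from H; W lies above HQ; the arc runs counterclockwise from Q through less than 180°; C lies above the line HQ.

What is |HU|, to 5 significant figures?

39.792

H is at the origin; HQ is horizontal with |HQ| = 46.7 and Q on the −x side, so Q = (-46.700, 0.0000). The tangent condition forces WQ to be normal to HQ, so W = Q + (0, 10) = (-46.700, 10.000). Since WU ⟂ UC (tangency), |WC| = √(10.0² + 26.6²) = 28.418 regardless of where U sits on A1. So C lies on both circle(H, 60.74) and circle(W, 28.418); the above-HQ intersection is C = (-47.049, 38.415). U is the foot of the tangent from C: U = (-37.384, 13.634).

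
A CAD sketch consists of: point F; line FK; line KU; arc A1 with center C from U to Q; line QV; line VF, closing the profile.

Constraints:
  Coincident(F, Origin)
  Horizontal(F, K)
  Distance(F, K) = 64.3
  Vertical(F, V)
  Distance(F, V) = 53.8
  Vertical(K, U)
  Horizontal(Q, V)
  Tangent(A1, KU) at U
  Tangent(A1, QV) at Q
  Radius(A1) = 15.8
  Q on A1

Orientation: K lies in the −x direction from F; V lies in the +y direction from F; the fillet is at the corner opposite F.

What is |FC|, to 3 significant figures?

61.6

F is at the origin; F and K share the same y with |FK| = 64.3 and K on the −x side, so K = (-64.3, 0.00). F and V share the same x with |FV| = 53.8 and V on the +y side, so V = (0.00, 53.8). The virtual corner opposite F is at (-64.3, 53.8). A1 meets KU tangentially, so CU is at right angles to KU and A1 meets QV tangentially, so CQ is at right angles to QV, with radius 15.8, so the center C sits 15.8 in from both sides at C = (-48.5, 38.0). Then |FC| = |C − F| = 61.6.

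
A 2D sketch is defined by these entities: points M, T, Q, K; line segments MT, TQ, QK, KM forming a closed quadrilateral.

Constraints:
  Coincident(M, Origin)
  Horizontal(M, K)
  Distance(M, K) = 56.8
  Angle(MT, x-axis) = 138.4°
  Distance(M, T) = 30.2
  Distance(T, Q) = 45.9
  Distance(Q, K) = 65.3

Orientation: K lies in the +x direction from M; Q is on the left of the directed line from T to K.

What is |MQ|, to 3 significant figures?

50.5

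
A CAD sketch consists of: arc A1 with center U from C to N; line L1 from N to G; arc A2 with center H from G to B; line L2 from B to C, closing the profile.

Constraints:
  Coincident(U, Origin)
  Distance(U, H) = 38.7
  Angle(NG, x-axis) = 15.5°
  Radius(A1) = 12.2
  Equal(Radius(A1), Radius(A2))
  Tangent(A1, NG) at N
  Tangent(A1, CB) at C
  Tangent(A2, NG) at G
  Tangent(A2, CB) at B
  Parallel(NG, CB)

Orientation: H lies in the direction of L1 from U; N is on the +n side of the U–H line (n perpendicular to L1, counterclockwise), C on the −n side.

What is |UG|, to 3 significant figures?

40.6

The slot axis is L1's direction at 15.5°, so u = (cos 15.5°, sin 15.5°) = (0.964, 0.267) and n = (−sin 15.5°, cos 15.5°) = (-0.267, 0.964). U is at the origin and H lies 38.7 along u from U, so H = 38.7·u = (37.3, 10.3). Tangency of A1 to both parallel lines with radius 12.2 puts N and C at U ± 12.2·n: N = (-3.26, 11.8), C = (3.26, -11.8). Equal radii place G and B the same way about H: G = H + 12.2·n = (34.0, 22.1), B = H − 12.2·n = (40.6, -1.41). Then |UG| = |G − U| = 40.6.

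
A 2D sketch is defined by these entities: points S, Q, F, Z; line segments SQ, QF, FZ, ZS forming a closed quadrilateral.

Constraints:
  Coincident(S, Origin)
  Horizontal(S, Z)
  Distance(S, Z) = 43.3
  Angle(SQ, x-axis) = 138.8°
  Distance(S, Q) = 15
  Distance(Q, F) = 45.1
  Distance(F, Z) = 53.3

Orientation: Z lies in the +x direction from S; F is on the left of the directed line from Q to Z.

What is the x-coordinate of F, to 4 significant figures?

16.01

Checks: |QF| = 45.10 ✓; |FZ| = 53.30 ✓.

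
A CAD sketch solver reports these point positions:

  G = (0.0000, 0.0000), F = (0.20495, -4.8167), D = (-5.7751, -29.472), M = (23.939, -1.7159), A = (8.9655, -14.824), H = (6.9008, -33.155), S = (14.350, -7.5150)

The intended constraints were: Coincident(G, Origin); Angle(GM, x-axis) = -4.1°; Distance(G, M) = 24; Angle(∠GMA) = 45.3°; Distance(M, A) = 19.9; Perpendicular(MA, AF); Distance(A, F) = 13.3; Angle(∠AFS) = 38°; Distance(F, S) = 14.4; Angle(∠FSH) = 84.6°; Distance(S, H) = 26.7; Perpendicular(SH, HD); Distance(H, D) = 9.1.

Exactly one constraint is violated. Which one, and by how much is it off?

Distance(H, D) = 9.1 — off by 4.10.

G = (0.00, 0.00) ✓; GM at -4.100° ✓; |GM| = 24.00 ✓; ∠GMA = 45.30° ✓; |MA| = 19.90 ✓; ∠(MA, AF) = 90.00° ✓; |AF| = 13.30 ✓; ∠AFS = 38.00° ✓; |FS| = 14.40 ✓; ∠FSH = 84.60° ✓; |SH| = 26.70 ✓; ∠(SH, HD) = 90.00° ✓; |HD| = 13.20 ✗.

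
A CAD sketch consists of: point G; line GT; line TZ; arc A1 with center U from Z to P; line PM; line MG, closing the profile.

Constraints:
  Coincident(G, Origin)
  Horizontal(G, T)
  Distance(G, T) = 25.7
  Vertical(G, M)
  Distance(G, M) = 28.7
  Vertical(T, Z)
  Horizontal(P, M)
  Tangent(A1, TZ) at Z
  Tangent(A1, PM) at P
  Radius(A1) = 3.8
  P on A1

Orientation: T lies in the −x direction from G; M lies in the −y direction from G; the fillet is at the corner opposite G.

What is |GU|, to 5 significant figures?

33.161

G and M share the same x with |GM| = 28.7 and M on the −y side, so M = (0.0000, -28.700). The virtual corner opposite G is at (-25.700, -28.700). The tangent condition forces UZ to be normal to TZ and since A1 is tangent to PM there, UP ⟂ PM, with radius 3.8, so the center U sits 3.8 in from both sides at U = (-21.900, -24.900). Then |GU| = |U − G| = 33.161.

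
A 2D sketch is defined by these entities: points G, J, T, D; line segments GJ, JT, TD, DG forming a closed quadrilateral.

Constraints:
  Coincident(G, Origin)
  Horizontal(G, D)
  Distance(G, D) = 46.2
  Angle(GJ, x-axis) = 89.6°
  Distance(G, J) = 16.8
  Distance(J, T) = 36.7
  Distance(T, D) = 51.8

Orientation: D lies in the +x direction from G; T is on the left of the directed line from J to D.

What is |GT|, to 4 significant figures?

51.14

G is at the origin; G and D share the same y with |GD| = 46.2 and D in +x, so D = (46.2, 0). GJ runs at 89.6° with |GJ| = 16.8, so J = (0.1173, 16.80). T is determined by |JT| = 36.7 and |TD| = 51.8 together: it lies at the intersection of circle(J, 36.7) and circle(D, 51.8). With |JD| = 49.05, the foot of the radical line on JD is 10.90 from J and the perpendicular offset is √(36.7² − 10.90²) = 35.04. Taking the left-of-JD solution: T = (22.36, 45.99).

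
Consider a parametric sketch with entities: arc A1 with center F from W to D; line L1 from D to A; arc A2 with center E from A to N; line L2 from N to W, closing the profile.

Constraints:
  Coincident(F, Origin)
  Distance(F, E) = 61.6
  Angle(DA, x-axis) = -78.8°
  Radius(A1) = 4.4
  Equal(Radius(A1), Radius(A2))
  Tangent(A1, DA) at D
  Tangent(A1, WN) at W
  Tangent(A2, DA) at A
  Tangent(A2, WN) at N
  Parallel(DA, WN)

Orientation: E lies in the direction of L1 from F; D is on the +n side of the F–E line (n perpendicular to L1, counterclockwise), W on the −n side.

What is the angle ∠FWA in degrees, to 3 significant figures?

81.9°

The slot axis is L1's direction at -78.8°, so u = (cos -78.8°, sin -78.8°) = (0.194, -0.981) and n = (−sin -78.8°, cos -78.8°) = (0.981, 0.194). F is at the origin and E lies 61.6 along u from F, so E = 61.6·u = (12.0, -60.4). Tangency of A1 to both parallel lines with radius 4.4 puts D and W at F ± 4.4·n: D = (4.32, 0.855), W = (-4.32, -0.855). Equal radii place A and N the same way about E: A = E + 4.4·n = (16.3, -59.6), N = E − 4.4·n = (7.65, -61.3). Then cos ∠FWA = WF·WA / (|WF||WA|), giving 81.9°.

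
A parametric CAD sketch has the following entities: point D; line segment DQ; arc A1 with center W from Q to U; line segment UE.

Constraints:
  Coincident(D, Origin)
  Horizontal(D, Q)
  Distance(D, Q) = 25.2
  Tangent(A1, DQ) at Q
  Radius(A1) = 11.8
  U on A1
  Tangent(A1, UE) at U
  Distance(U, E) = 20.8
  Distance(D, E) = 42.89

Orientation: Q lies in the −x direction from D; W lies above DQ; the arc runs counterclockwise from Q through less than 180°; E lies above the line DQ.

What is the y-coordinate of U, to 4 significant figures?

17.02

D is at the origin; DQ is horizontal with |DQ| = 25.2 and Q on the −x side, so Q = (-25.20, 0.000). The tangent condition forces WQ to be normal to DQ, so W = Q + (0, 11.8) = (-25.20, 11.80). Since WU ⟂ UE (tangency), |WE| = √(11.8² + 20.8²) = 23.91 regardless of where U sits on A1. So E lies on both circle(D, 42.89) and circle(W, 23.91); the above-DQ intersection is E = (-23.81, 35.67). U is the foot of the tangent from E: U = (-14.62, 17.02).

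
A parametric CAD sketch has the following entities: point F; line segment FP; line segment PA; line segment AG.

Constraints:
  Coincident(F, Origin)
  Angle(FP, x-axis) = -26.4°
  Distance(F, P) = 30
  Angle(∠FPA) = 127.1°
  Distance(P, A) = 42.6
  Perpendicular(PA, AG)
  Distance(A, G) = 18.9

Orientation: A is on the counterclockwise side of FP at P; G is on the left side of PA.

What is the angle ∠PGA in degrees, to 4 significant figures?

66.07°

F is at the origin; FP runs at -26.4° with length 30.0, so P = 30.0·(cos -26.4°, sin -26.4°) = (26.87, -13.34). ∠FPA = 127.1°, so PA runs at -26.4° + (180° − 127.1°) = 26.50° from the x-axis; with |PA| = 42.6, A = P + 42.6·(cos 26.50°, sin 26.50°) = (65.00, 5.669). The perpendicularity gives AG at right angles to PA; with |AG| = 18.9 on the left of PA, G = A + 18.9·(-0.4462, 0.8949) = (56.56, 22.58). Then cos ∠PGA = GP·GA / (|GP||GA|), giving 66.07°.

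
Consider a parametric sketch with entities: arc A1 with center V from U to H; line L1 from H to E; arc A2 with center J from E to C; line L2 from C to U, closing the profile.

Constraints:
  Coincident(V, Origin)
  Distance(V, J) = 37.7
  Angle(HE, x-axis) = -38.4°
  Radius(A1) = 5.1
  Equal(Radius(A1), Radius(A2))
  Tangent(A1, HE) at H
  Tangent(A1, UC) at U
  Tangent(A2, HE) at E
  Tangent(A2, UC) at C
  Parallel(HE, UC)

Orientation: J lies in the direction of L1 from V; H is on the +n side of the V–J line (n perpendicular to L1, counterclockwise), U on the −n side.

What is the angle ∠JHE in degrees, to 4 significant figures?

7.704°

The slot axis is L1's direction at -38.4°, so u = (cos -38.4°, sin -38.4°) = (0.7837, -0.6211) and n = (−sin -38.4°, cos -38.4°) = (0.6211, 0.7837). V is at the origin and J lies 37.7 along u from V, so J = 37.7·u = (29.55, -23.42). Tangency of A1 to both parallel lines with radius 5.1 puts H and U at V ± 5.1·n: H = (3.168, 3.997), U = (-3.168, -3.997). Equal radii place E and C the same way about J: E = J + 5.1·n = (32.71, -19.42), C = J − 5.1·n = (26.38, -27.41). Then cos ∠JHE = HJ·HE / (|HJ||HE|), giving 7.704°.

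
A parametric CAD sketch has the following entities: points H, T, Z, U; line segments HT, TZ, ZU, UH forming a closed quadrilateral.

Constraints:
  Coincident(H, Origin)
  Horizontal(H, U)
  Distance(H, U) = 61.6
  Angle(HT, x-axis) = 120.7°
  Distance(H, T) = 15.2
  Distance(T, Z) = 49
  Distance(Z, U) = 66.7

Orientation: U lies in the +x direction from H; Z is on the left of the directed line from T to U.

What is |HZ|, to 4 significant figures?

56.80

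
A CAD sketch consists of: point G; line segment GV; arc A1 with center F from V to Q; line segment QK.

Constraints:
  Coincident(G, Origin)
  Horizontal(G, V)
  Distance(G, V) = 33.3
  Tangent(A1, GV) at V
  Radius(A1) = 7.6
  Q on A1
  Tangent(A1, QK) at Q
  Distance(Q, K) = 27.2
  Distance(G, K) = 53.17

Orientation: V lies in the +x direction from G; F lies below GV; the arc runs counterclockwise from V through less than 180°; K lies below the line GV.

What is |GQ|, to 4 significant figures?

28.98

Checks: |FQ| = 7.600 ✓; ∠(FQ, QK) = 90.00° ✓; |QK| = 27.20 ✓; |GK| = 53.17 ✓.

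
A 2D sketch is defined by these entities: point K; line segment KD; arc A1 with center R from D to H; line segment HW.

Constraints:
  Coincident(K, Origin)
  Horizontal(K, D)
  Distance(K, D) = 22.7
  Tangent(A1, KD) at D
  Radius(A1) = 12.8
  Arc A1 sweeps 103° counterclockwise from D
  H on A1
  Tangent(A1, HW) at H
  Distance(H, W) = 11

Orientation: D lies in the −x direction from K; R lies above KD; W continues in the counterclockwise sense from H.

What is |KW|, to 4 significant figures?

29.29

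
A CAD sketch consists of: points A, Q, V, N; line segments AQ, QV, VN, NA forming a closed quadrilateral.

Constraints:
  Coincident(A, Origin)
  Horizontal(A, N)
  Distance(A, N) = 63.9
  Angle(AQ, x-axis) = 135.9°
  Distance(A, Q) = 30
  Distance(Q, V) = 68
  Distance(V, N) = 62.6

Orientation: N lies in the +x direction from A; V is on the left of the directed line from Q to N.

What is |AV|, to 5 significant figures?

67.092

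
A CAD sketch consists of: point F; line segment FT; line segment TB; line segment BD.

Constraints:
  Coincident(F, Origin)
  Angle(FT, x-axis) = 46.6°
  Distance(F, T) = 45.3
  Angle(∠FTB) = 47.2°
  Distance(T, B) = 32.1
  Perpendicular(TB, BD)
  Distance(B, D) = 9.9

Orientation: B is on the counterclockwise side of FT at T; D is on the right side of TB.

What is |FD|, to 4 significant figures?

43.16

F is at the origin; FT runs at 46.6° with length 45.3, so T = 45.3·(cos 46.6°, sin 46.6°) = (31.13, 32.91). ∠FTB = 47.2°, so TB runs at 46.6° + (180° − 47.2°) = 179.4° from the x-axis; with |TB| = 32.1, B = T + 32.1·(cos 179.4°, sin 179.4°) = (-0.9732, 33.25). The perpendicularity gives BD at right angles to TB; with |BD| = 9.9 on the right of TB, D = B + 9.9·(0.01047, 0.9999) = (-0.8695, 43.15). Then |FD| = |D − F| = 43.16.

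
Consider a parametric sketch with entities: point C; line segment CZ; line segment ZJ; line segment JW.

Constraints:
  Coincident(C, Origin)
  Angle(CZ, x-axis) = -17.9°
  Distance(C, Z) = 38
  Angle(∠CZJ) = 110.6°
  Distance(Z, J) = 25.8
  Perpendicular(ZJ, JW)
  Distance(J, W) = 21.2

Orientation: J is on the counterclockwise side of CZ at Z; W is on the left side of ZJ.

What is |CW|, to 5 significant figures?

41.723

C is at the origin; CZ runs at -17.9° with length 38.0, so Z = 38.0·(cos -17.9°, sin -17.9°) = (36.161, -11.680). ∠CZJ = 110.6°, so ZJ runs at -17.9° + (180° − 110.6°) = 51.500° from the x-axis; with |ZJ| = 25.8, J = Z + 25.8·(cos 51.500°, sin 51.500°) = (52.221, 8.5117). ZJ ⟂ JW; with |JW| = 21.2 on the left of ZJ, W = J + 21.2·(-0.78261, 0.62251) = (35.630, 21.709). Then |CW| = |W − C| = 41.723.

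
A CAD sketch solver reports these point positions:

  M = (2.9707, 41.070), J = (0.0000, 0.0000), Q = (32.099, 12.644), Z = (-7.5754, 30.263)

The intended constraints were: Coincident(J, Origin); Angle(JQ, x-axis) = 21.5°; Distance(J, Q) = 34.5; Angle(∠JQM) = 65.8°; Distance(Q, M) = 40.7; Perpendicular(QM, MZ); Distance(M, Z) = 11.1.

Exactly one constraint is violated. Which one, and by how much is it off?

Distance(M, Z) = 11.1 — off by 4.00.

J = (0.00, 0.00) ✓; JQ at 21.50° ✓; |JQ| = 34.50 ✓; ∠JQM = 65.80° ✓; |QM| = 40.70 ✓; ∠(QM, MZ) = 90.00° ✓; |MZ| = 15.10 ✗.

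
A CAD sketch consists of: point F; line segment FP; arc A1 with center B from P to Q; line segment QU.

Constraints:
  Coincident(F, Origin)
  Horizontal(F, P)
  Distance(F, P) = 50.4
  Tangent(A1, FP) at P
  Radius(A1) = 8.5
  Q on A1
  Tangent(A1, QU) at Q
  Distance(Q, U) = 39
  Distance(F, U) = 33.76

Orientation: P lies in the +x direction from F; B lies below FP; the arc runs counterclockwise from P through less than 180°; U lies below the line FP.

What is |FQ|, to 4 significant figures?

44.56

Checks: |BQ| = 8.500 ✓; ∠(BQ, QU) = 90.00° ✓; |QU| = 39.00 ✓; |FU| = 33.76 ✓.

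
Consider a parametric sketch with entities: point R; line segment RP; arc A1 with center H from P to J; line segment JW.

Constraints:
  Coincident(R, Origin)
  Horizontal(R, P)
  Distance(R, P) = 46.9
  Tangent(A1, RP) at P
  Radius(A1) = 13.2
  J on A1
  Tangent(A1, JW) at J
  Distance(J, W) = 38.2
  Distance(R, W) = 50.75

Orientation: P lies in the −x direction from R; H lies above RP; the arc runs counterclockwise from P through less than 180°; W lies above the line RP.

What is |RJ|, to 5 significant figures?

35.536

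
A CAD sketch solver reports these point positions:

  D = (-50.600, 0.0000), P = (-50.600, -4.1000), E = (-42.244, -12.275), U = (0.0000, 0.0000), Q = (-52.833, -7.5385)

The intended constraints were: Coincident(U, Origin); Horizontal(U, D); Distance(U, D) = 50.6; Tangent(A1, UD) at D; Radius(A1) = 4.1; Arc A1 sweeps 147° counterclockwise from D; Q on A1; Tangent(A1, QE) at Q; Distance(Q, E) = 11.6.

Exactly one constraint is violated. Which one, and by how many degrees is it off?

Tangent(A1, QE) at Q — off by 8.90°.

U = (0.00, 0.00) ✓; U.y = 0.00, D.y = 0.00 ✓; |UD| = 50.60 ✓; ∠(PD, DU) = 90.00° ✓; |PD| = 4.100 ✓; bearing(P→Q) − bearing(P→D) = 147.0° ✓; |PQ| = 4.100 ✓; ∠(PQ, QE) = 81.10° ✗; |QE| = 11.60 ✓.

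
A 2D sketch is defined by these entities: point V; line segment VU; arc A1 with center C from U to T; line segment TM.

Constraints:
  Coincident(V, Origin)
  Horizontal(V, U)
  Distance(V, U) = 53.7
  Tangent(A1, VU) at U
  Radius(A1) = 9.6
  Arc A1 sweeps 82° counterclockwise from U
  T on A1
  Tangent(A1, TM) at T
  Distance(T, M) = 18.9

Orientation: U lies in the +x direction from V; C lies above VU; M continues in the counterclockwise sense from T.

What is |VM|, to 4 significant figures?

71.15

V is at the origin; V and U share the same y with |VU| = 53.7 and U on the +x side, so U = (53.70, 0.000). The tangent condition forces CU to be normal to VU, so C = U + (0, 9.6) = (53.70, 9.600). On A1, U sits at bearing -90° from C; an 82° counterclockwise sweep puts T at bearing -8°, so T = C + 9.6·(cos -8°, sin -8°) = (63.21, 8.264). Since A1 is tangent to TM there, CT ⟂ TM, so TM runs along (−sin -8°, cos -8°); with |TM| = 18.9, M = (65.84, 26.98). Then |VM| = |M − V| = 71.15.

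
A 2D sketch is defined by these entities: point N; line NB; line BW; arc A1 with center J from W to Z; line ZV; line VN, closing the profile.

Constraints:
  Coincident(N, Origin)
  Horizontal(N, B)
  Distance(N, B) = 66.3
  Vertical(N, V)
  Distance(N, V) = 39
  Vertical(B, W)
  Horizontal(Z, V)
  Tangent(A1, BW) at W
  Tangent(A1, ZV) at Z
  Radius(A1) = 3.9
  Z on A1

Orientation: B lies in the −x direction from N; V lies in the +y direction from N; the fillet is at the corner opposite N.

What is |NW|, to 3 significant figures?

75.0

The virtual corner opposite N is at (-66.3, 39.0). Tangency of A1 to BW means the radius JW is perpendicular to BW and since A1 is tangent to ZV there, JZ ⟂ ZV, with radius 3.9, so the center J sits 3.9 in from both sides at J = (-62.4, 35.1). That places the tangent points at W = (-66.3, 35.1) on BW and Z = (-62.4, 39.0) on ZV. Then |NW| = |W − N| = 75.0.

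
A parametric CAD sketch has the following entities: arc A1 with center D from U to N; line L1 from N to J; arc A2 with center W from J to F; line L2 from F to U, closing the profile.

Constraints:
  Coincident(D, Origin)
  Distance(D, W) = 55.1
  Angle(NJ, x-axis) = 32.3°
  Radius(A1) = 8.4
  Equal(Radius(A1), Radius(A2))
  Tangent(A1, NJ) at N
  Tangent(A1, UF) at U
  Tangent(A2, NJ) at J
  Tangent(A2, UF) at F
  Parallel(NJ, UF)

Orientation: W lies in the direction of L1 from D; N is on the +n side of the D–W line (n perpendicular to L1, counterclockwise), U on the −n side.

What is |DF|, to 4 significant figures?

55.74

The slot axis is L1's direction at 32.3°, so u = (cos 32.3°, sin 32.3°) = (0.8453, 0.5344) and n = (−sin 32.3°, cos 32.3°) = (-0.5344, 0.8453). D is at the origin and W lies 55.1 along u from D, so W = 55.1·u = (46.57, 29.44). Tangency of A1 to both parallel lines with radius 8.4 puts N and U at D ± 8.4·n: N = (-4.489, 7.100), U = (4.489, -7.100). Equal radii place J and F the same way about W: J = W + 8.4·n = (42.09, 36.54), F = W − 8.4·n = (51.06, 22.34). Then |DF| = |F − D| = 55.74.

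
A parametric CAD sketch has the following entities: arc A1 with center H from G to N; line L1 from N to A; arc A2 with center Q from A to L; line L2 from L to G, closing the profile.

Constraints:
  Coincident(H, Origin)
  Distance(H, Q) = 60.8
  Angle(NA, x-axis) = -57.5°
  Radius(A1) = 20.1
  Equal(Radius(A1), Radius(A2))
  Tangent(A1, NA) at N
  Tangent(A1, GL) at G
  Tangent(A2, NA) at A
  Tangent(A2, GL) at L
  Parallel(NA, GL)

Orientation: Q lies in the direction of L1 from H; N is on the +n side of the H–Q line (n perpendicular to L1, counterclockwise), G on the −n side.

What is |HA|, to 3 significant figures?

64.0

The slot axis is L1's direction at -57.5°, so u = (cos -57.5°, sin -57.5°) = (0.537, -0.843) and n = (−sin -57.5°, cos -57.5°) = (0.843, 0.537). H is at the origin and Q lies 60.8 along u from H, so Q = 60.8·u = (32.7, -51.3). Tangency of A1 to both parallel lines with radius 20.1 puts N and G at H ± 20.1·n: N = (17.0, 10.8), G = (-17.0, -10.8). Equal radii place A and L the same way about Q: A = Q + 20.1·n = (49.6, -40.5), L = Q − 20.1·n = (15.7, -62.1). Then |HA| = |A − H| = 64.0.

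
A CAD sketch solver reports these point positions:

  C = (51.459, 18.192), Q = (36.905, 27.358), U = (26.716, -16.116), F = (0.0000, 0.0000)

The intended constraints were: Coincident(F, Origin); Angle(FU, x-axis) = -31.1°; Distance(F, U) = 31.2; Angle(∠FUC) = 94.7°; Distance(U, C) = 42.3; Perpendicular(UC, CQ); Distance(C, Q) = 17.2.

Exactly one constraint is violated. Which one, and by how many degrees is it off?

Perpendicular(UC, CQ) — off by 3.60°.

F = (0.00, 0.00) ✓; FU at -31.10° ✓; |FU| = 31.20 ✓; ∠FUC = 94.70° ✓; |UC| = 42.30 ✓; ∠(UC, CQ) = 93.60° ✗; |CQ| = 17.20 ✓.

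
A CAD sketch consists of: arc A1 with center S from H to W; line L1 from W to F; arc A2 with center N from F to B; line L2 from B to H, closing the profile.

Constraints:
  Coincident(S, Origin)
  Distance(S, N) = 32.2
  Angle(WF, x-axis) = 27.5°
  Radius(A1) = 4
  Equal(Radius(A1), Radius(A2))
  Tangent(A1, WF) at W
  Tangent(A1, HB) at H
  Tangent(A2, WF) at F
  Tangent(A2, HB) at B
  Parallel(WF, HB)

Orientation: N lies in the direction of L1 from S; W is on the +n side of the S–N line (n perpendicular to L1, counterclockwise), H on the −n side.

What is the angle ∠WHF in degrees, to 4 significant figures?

76.05°

The slot axis is L1's direction at 27.5°, so u = (cos 27.5°, sin 27.5°) = (0.8870, 0.4617) and n = (−sin 27.5°, cos 27.5°) = (-0.4617, 0.8870). S is at the origin and N lies 32.2 along u from S, so N = 32.2·u = (28.56, 14.87). Tangency of A1 to both parallel lines with radius 4.0 puts W and H at S ± 4.0·n: W = (-1.847, 3.548), H = (1.847, -3.548). Equal radii place F and B the same way about N: F = N + 4.0·n = (26.71, 18.42), B = N − 4.0·n = (30.41, 11.32). Then cos ∠WHF = HW·HF / (|HW||HF|), giving 76.05°.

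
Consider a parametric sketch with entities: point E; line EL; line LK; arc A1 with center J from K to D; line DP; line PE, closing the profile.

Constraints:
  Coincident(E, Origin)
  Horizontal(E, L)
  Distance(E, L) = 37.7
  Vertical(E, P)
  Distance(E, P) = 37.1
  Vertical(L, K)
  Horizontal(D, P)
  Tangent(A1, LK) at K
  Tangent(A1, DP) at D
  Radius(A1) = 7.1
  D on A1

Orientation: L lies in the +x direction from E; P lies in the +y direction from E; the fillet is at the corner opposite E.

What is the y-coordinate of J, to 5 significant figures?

30.000

E is at the origin; EL is horizontal with |EL| = 37.7 and L on the +x side, so L = (37.700, 0.0000). E and P share the same x with |EP| = 37.1 and P on the +y side, so P = (0.0000, 37.100). The virtual corner opposite E is at (37.700, 37.100). A1 meets LK tangentially, so JK is at right angles to LK and A1 meets DP tangentially, so JD is at right angles to DP, with radius 7.1, so the center J sits 7.1 in from both sides at J = (30.600, 30.000). So J.y = 30.000.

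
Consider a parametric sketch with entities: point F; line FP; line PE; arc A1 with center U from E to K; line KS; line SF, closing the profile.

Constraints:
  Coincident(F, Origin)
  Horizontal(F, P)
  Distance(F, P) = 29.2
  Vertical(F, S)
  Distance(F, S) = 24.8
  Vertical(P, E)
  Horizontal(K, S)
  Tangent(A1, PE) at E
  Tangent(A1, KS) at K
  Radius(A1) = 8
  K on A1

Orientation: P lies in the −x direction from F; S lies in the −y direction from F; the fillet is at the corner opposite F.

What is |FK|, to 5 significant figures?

32.626

F is at the origin; FP is horizontal with |FP| = 29.2 and P on the −x side, so P = (-29.200, 0.0000). FS is vertical with |FS| = 24.8 and S on the −y side, so S = (0.0000, -24.800). The virtual corner opposite F is at (-29.200, -24.800). Tangency of A1 to PE means the radius UE is perpendicular to PE and A1 meets KS tangentially, so UK is at right angles to KS, with radius 8.0, so the center U sits 8.0 in from both sides at U = (-21.200, -16.800). That places the tangent points at E = (-29.200, -16.800) on PE and K = (-21.200, -24.800) on KS. Then |FK| = |K − F| = 32.626.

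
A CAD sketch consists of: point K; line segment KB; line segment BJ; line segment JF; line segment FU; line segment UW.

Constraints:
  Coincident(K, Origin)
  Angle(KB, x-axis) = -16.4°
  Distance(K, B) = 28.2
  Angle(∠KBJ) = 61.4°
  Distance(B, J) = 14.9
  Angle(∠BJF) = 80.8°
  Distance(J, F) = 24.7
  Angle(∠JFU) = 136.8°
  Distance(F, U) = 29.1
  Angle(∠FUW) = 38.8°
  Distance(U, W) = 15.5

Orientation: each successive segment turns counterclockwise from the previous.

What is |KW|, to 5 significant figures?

22.081

K is at the origin; KB runs at -16.4° with length 28.2, so B = (27.053, -7.9620). ∠KBJ = 61.4° gives BJ at 102.20° from the x-axis; with |BJ| = 14.9, J = (23.904, 6.6015). ∠BJF = 80.8° gives JF at -158.60° from the x-axis; with |JF| = 24.7, F = (0.90684, -2.4110). ∠JFU = 136.8° gives FU at -115.40° from the x-axis; with |FU| = 29.1, U = (-11.575, -28.698). ∠FUW = 38.8° gives UW at 25.800° from the x-axis; with |UW| = 15.5, W = (2.3798, -21.952). Then |KW| = |W − K| = 22.081.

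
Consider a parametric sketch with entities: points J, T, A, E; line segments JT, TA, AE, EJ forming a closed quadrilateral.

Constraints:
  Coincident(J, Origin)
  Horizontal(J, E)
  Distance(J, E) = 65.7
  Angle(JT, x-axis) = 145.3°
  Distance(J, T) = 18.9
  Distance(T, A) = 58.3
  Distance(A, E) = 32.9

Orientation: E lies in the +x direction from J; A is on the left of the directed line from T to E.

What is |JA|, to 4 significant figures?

47.23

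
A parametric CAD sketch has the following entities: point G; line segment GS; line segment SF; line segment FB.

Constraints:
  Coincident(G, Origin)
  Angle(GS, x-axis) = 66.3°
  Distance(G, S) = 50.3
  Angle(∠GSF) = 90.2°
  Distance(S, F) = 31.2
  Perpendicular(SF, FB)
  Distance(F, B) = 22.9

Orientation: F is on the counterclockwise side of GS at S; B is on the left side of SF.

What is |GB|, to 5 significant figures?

41.655

G is at the origin; GS runs at 66.3° with length 50.3, so S = 50.3·(cos 66.3°, sin 66.3°) = (20.218, 46.058). ∠GSF = 90.2°, so SF runs at 66.3° + (180° − 90.2°) = 156.10° from the x-axis; with |SF| = 31.2, F = S + 31.2·(cos 156.10°, sin 156.10°) = (-8.3068, 58.698). SF is perpendicular to FB; with |FB| = 22.9 on the left of SF, B = F + 22.9·(-0.40514, -0.91425) = (-17.584, 37.762). Then |GB| = |B − G| = 41.655.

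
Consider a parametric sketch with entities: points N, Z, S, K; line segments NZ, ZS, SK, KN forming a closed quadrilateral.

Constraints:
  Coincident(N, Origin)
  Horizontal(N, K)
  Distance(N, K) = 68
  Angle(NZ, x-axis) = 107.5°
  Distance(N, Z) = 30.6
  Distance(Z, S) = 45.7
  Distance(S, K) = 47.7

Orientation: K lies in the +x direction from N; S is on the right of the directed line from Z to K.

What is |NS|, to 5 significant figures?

21.321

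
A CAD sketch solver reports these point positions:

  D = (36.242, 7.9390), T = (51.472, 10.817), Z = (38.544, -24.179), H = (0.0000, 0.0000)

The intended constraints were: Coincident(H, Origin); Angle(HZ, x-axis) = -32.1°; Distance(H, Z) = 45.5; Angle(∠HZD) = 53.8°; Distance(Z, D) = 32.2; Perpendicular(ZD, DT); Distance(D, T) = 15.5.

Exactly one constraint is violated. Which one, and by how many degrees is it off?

Perpendicular(ZD, DT) — off by 6.60°.

H = (0.00, 0.00) ✓; HZ at -32.10° ✓; |HZ| = 45.50 ✓; ∠HZD = 53.80° ✓; |ZD| = 32.20 ✓; ∠(ZD, DT) = 83.40° ✗; |DT| = 15.50 ✓.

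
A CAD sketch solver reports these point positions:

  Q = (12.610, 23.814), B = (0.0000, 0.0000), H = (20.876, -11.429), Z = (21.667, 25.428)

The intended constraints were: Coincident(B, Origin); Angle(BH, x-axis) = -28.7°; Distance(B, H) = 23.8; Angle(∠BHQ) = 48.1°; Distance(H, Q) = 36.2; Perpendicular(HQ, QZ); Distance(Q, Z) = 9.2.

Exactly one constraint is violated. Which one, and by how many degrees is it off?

Perpendicular(HQ, QZ) — off by 3.10°.

B = (0.00, 0.00) ✓; BH at -28.70° ✓; |BH| = 23.80 ✓; ∠BHQ = 48.10° ✓; |HQ| = 36.20 ✓; ∠(HQ, QZ) = 93.10° ✗; |QZ| = 9.200 ✓.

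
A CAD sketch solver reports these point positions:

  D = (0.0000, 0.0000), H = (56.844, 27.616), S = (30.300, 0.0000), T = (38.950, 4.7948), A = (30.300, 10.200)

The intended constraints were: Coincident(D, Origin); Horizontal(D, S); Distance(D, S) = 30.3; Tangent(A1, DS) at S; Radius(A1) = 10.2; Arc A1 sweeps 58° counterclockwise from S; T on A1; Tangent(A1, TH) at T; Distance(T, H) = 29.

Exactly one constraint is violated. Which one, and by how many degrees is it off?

Tangent(A1, TH) at T — off by 6.10°.

D = (0.00, 0.00) ✓; D.y = 0.00, S.y = 0.00 ✓; |DS| = 30.30 ✓; ∠(AS, SD) = 90.00° ✓; |AS| = 10.20 ✓; bearing(A→T) − bearing(A→S) = 58.00° ✓; |AT| = 10.20 ✓; ∠(AT, TH) = 96.10° ✗; |TH| = 29.00 ✓.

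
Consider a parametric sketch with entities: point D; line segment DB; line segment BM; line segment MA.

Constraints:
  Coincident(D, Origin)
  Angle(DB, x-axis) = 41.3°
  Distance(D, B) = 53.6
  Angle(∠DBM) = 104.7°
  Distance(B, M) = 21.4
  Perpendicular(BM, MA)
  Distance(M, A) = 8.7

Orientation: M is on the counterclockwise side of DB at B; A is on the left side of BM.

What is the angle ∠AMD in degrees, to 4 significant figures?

34.02°

D is at the origin; DB runs at 41.3° with length 53.6, so B = 53.6·(cos 41.3°, sin 41.3°) = (40.27, 35.38). ∠DBM = 104.7°, so BM runs at 41.3° + (180° − 104.7°) = 116.6° from the x-axis; with |BM| = 21.4, M = B + 21.4·(cos 116.6°, sin 116.6°) = (30.69, 54.51). The perpendicularity gives MA at right angles to BM; with |MA| = 8.7 on the left of BM, A = M + 8.7·(-0.8942, -0.4478) = (22.91, 50.62). Then cos ∠AMD = MA·MD / (|MA||MD|), giving 34.02°.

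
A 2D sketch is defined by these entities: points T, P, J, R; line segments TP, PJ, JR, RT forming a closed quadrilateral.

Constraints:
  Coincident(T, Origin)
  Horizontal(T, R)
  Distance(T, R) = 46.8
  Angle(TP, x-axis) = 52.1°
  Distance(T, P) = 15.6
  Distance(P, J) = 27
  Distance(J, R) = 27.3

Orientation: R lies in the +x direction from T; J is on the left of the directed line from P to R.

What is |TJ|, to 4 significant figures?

41.56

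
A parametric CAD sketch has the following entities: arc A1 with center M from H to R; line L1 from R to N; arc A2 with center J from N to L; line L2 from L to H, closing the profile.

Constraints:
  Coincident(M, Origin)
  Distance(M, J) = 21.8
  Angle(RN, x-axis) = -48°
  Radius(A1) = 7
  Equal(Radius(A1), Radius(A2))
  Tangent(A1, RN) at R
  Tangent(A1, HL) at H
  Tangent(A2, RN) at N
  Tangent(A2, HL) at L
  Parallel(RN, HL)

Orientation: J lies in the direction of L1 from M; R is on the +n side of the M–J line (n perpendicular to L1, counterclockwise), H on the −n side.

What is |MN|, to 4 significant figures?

22.90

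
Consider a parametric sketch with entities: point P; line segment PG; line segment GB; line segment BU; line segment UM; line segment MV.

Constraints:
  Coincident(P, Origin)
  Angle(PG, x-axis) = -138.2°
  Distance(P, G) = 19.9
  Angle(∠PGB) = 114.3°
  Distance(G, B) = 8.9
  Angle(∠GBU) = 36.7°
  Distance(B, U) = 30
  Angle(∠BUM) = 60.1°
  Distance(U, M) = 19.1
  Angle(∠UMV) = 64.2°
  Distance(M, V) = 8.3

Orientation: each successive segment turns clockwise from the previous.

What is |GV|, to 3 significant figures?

9.71

P is at the origin; PG runs at -138.2° with length 19.9, so G = (-14.8, -13.3). ∠PGB = 114.3° gives GB at 156° from the x-axis; with |GB| = 8.9, B = (-23.0, -9.66). ∠GBU = 36.7° gives BU at 12.8° from the x-axis; with |BU| = 30.0, U = (6.28, -3.01). ∠BUM = 60.1° gives UM at -107° from the x-axis; with |UM| = 19.1, M = (0.666, -21.3). ∠UMV = 64.2° gives MV at 137° from the x-axis; with |MV| = 8.3, V = (-5.41, -15.6). Then |GV| = |V − G| = 9.71.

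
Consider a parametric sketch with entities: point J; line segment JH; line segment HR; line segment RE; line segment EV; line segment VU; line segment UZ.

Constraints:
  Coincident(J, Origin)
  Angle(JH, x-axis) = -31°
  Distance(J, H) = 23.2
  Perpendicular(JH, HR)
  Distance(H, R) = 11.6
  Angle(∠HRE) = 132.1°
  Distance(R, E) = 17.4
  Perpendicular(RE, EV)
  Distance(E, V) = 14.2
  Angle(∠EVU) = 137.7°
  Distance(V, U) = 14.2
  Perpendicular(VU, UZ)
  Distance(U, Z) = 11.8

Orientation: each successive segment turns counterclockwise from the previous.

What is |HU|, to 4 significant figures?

22.43

The perpendicularity gives EV at right angles to RE, so EV runs at -163.1°; with |EV| = 14.2, V = (7.216, 10.51). ∠EVU = 137.7° gives VU at -120.8° from the x-axis; with |VU| = 14.2, U = (-0.05526, -1.682). Then |HU| = |U − H| = 22.43.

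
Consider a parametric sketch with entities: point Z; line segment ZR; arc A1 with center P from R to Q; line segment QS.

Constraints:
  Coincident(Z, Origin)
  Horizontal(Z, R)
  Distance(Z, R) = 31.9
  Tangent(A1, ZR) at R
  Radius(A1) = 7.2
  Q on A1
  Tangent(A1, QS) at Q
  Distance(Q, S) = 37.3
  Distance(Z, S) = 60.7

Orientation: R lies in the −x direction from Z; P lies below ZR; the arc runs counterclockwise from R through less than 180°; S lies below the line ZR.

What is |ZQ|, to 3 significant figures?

39.6

Z is at the origin; ZR is horizontal with |ZR| = 31.9 and R on the −x side, so R = (-31.9, 0.00). Tangency of A1 to ZR means the radius PR is perpendicular to ZR, so P = R + (0, -7.2) = (-31.9, -7.20). Since PQ ⟂ QS (tangency), |PS| = √(7.2² + 37.3²) = 38.0 regardless of where Q sits on A1. So S lies on both circle(Z, 60.7) and circle(P, 38.0); the below-ZR intersection is S = (-42.0, -43.8). Q is the foot of the tangent from S: Q = (-39.1, -6.64).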